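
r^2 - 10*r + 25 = (r - 5)^2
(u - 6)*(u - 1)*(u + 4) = u^3 - 3*u^2 - 22*u + 24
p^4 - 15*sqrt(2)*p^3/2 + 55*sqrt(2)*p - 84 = (p - 7*sqrt(2))*(p - 3*sqrt(2)/2)*(p - sqrt(2))*(p + 2*sqrt(2))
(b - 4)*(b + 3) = b^2 - b - 12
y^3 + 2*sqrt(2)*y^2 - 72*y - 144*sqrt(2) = (y - 6*sqrt(2))*(y + 2*sqrt(2))*(y + 6*sqrt(2))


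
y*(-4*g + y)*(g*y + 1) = -4*g^2*y^2 + g*y^3 - 4*g*y + y^2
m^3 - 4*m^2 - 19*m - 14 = (m - 7)*(m + 1)*(m + 2)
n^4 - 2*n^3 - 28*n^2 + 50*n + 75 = (n - 5)*(n - 3)*(n + 1)*(n + 5)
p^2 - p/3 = p*(p - 1/3)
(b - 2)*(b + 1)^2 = b^3 - 3*b - 2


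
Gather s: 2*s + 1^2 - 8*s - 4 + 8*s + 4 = 2*s + 1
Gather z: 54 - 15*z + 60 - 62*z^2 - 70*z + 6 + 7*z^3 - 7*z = 7*z^3 - 62*z^2 - 92*z + 120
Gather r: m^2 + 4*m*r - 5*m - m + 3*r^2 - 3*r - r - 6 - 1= m^2 - 6*m + 3*r^2 + r*(4*m - 4) - 7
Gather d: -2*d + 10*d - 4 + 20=8*d + 16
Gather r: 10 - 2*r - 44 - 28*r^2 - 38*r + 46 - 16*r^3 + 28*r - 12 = -16*r^3 - 28*r^2 - 12*r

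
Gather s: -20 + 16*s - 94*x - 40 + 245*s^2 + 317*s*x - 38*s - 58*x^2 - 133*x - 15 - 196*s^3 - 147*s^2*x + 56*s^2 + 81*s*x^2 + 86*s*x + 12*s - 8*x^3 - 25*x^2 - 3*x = -196*s^3 + s^2*(301 - 147*x) + s*(81*x^2 + 403*x - 10) - 8*x^3 - 83*x^2 - 230*x - 75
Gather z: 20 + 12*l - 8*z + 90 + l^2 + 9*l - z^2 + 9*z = l^2 + 21*l - z^2 + z + 110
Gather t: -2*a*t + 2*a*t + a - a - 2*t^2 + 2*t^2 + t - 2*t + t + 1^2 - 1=0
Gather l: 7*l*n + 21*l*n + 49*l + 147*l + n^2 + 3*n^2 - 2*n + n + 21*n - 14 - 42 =l*(28*n + 196) + 4*n^2 + 20*n - 56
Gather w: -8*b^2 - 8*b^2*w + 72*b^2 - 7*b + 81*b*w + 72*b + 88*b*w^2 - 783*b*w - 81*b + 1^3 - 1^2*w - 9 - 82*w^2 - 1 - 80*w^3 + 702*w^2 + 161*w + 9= 64*b^2 - 16*b - 80*w^3 + w^2*(88*b + 620) + w*(-8*b^2 - 702*b + 160)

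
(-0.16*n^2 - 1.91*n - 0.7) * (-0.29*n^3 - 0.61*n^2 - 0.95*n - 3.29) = 0.0464*n^5 + 0.6515*n^4 + 1.5201*n^3 + 2.7679*n^2 + 6.9489*n + 2.303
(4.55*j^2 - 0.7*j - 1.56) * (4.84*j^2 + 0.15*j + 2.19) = 22.022*j^4 - 2.7055*j^3 + 2.3091*j^2 - 1.767*j - 3.4164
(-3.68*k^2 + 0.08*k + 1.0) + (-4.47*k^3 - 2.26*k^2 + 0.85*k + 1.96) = -4.47*k^3 - 5.94*k^2 + 0.93*k + 2.96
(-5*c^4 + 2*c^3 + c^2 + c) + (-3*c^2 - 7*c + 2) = -5*c^4 + 2*c^3 - 2*c^2 - 6*c + 2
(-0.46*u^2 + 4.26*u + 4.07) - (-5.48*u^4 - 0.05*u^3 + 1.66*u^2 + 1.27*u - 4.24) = 5.48*u^4 + 0.05*u^3 - 2.12*u^2 + 2.99*u + 8.31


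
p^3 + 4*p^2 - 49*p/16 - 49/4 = (p - 7/4)*(p + 7/4)*(p + 4)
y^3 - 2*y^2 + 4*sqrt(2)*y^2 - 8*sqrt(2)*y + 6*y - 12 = (y - 2)*(y + sqrt(2))*(y + 3*sqrt(2))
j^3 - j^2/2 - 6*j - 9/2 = (j - 3)*(j + 1)*(j + 3/2)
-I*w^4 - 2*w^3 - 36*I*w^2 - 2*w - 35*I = (w - 7*I)*(w - I)*(w + 5*I)*(-I*w + 1)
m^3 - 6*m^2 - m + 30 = (m - 5)*(m - 3)*(m + 2)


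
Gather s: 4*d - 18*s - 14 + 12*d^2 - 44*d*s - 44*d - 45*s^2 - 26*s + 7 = 12*d^2 - 40*d - 45*s^2 + s*(-44*d - 44) - 7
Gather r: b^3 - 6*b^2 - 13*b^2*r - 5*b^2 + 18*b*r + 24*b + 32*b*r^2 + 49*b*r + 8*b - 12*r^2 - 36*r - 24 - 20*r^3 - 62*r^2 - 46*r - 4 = b^3 - 11*b^2 + 32*b - 20*r^3 + r^2*(32*b - 74) + r*(-13*b^2 + 67*b - 82) - 28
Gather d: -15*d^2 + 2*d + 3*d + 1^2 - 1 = -15*d^2 + 5*d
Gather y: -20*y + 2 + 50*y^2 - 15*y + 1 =50*y^2 - 35*y + 3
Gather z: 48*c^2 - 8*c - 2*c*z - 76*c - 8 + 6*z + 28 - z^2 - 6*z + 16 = 48*c^2 - 2*c*z - 84*c - z^2 + 36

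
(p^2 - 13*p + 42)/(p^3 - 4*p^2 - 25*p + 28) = (p - 6)/(p^2 + 3*p - 4)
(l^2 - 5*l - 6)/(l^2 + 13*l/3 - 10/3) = 3*(l^2 - 5*l - 6)/(3*l^2 + 13*l - 10)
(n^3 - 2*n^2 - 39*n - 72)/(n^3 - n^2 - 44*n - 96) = (n + 3)/(n + 4)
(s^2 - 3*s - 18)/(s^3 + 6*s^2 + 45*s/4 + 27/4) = 4*(s - 6)/(4*s^2 + 12*s + 9)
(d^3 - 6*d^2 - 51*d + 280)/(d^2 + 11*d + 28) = (d^2 - 13*d + 40)/(d + 4)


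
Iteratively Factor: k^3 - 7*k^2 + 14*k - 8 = (k - 1)*(k^2 - 6*k + 8) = (k - 4)*(k - 1)*(k - 2)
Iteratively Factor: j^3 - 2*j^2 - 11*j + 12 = (j + 3)*(j^2 - 5*j + 4) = (j - 4)*(j + 3)*(j - 1)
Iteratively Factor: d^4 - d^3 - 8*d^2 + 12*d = (d + 3)*(d^3 - 4*d^2 + 4*d) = (d - 2)*(d + 3)*(d^2 - 2*d) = (d - 2)^2*(d + 3)*(d)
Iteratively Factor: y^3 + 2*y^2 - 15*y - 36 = (y + 3)*(y^2 - y - 12) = (y - 4)*(y + 3)*(y + 3)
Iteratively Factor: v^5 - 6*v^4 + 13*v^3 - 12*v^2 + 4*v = (v - 2)*(v^4 - 4*v^3 + 5*v^2 - 2*v) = v*(v - 2)*(v^3 - 4*v^2 + 5*v - 2) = v*(v - 2)*(v - 1)*(v^2 - 3*v + 2) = v*(v - 2)^2*(v - 1)*(v - 1)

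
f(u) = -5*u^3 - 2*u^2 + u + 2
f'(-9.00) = -1178.00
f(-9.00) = 3476.00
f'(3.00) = -146.00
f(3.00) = -148.00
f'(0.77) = -10.97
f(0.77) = -0.70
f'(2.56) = -107.54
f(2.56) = -92.43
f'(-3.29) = -148.20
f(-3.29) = 155.12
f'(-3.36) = -154.90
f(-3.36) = 165.73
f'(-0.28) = 0.94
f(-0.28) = 1.67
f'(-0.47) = -0.43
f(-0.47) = 1.61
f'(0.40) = -3.00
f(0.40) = 1.76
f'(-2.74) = -100.65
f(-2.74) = 87.10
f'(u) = -15*u^2 - 4*u + 1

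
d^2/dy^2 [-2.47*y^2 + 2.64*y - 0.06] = -4.94000000000000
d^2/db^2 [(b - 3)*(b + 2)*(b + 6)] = 6*b + 10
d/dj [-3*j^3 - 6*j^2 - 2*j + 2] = -9*j^2 - 12*j - 2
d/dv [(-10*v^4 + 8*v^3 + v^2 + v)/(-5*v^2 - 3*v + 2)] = 2*(50*v^5 + 25*v^4 - 64*v^3 + 25*v^2 + 2*v + 1)/(25*v^4 + 30*v^3 - 11*v^2 - 12*v + 4)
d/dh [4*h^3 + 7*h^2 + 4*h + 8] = 12*h^2 + 14*h + 4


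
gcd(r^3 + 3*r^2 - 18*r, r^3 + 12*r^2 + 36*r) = r^2 + 6*r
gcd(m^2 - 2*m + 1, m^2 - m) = m - 1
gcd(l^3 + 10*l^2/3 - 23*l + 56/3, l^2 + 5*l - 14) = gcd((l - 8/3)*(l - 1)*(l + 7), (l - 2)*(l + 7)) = l + 7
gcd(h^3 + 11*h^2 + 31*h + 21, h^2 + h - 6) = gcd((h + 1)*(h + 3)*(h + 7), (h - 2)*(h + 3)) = h + 3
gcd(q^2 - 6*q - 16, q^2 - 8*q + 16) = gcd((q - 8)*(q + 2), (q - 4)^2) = 1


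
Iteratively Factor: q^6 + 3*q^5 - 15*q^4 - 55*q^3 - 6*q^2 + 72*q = (q + 3)*(q^5 - 15*q^3 - 10*q^2 + 24*q) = q*(q + 3)*(q^4 - 15*q^2 - 10*q + 24) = q*(q + 2)*(q + 3)*(q^3 - 2*q^2 - 11*q + 12) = q*(q - 4)*(q + 2)*(q + 3)*(q^2 + 2*q - 3) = q*(q - 4)*(q + 2)*(q + 3)^2*(q - 1)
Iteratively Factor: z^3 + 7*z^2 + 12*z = (z + 3)*(z^2 + 4*z) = z*(z + 3)*(z + 4)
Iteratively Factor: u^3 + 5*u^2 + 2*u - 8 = (u - 1)*(u^2 + 6*u + 8) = (u - 1)*(u + 2)*(u + 4)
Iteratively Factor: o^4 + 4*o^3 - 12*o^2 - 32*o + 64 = (o + 4)*(o^3 - 12*o + 16) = (o + 4)^2*(o^2 - 4*o + 4) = (o - 2)*(o + 4)^2*(o - 2)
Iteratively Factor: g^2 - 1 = (g - 1)*(g + 1)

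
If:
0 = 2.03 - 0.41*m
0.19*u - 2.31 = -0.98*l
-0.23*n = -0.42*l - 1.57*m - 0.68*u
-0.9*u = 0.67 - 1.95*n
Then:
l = 5.78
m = 4.95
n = -7.80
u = -17.64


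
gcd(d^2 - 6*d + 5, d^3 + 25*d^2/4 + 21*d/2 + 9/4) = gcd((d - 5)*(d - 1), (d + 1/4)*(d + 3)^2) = 1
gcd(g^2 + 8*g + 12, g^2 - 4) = g + 2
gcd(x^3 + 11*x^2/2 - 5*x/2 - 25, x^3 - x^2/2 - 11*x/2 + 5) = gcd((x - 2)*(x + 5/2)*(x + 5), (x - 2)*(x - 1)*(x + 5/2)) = x^2 + x/2 - 5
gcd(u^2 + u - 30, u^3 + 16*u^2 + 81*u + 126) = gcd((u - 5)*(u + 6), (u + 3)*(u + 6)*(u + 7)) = u + 6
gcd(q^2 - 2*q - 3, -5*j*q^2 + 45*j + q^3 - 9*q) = q - 3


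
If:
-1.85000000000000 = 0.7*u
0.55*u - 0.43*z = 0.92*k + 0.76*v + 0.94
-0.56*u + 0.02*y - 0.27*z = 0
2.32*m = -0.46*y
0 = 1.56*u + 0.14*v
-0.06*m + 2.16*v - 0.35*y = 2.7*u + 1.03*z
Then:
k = -34.93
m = -31.15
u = -2.64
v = 29.45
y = 157.09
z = 17.12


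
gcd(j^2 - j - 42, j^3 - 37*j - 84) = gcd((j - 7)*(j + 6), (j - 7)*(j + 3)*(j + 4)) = j - 7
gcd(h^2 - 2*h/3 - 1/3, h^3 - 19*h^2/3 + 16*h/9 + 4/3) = h + 1/3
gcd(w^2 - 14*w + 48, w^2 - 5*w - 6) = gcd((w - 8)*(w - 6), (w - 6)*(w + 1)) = w - 6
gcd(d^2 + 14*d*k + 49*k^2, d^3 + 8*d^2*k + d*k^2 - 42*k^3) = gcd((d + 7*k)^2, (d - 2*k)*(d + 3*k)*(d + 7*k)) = d + 7*k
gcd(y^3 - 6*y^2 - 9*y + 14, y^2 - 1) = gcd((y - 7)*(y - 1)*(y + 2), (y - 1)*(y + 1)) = y - 1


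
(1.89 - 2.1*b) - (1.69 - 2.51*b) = 0.41*b + 0.2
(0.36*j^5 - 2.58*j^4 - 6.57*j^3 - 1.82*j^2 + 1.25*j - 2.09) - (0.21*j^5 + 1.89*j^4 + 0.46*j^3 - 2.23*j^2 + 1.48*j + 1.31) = 0.15*j^5 - 4.47*j^4 - 7.03*j^3 + 0.41*j^2 - 0.23*j - 3.4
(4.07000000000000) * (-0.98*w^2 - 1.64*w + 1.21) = -3.9886*w^2 - 6.6748*w + 4.9247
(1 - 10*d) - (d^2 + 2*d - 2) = -d^2 - 12*d + 3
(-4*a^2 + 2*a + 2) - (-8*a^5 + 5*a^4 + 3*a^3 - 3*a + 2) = 8*a^5 - 5*a^4 - 3*a^3 - 4*a^2 + 5*a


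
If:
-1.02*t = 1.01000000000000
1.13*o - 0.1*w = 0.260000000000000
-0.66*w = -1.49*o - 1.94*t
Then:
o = -0.03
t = -0.99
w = -2.99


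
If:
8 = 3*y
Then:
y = 8/3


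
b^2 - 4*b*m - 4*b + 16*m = (b - 4)*(b - 4*m)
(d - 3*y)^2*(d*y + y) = d^3*y - 6*d^2*y^2 + d^2*y + 9*d*y^3 - 6*d*y^2 + 9*y^3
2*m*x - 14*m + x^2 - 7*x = (2*m + x)*(x - 7)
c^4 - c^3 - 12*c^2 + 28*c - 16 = (c - 2)^2*(c - 1)*(c + 4)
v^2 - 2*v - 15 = (v - 5)*(v + 3)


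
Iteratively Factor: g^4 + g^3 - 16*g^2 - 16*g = (g + 4)*(g^3 - 3*g^2 - 4*g) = g*(g + 4)*(g^2 - 3*g - 4) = g*(g + 1)*(g + 4)*(g - 4)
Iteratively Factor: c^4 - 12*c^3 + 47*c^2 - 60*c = (c - 5)*(c^3 - 7*c^2 + 12*c) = c*(c - 5)*(c^2 - 7*c + 12) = c*(c - 5)*(c - 3)*(c - 4)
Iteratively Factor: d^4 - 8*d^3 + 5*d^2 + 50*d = (d - 5)*(d^3 - 3*d^2 - 10*d) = (d - 5)*(d + 2)*(d^2 - 5*d) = d*(d - 5)*(d + 2)*(d - 5)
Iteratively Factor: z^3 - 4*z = (z - 2)*(z^2 + 2*z) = (z - 2)*(z + 2)*(z)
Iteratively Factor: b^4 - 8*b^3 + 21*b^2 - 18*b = (b - 3)*(b^3 - 5*b^2 + 6*b) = b*(b - 3)*(b^2 - 5*b + 6) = b*(b - 3)*(b - 2)*(b - 3)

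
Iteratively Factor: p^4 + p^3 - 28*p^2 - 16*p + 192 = (p - 3)*(p^3 + 4*p^2 - 16*p - 64) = (p - 3)*(p + 4)*(p^2 - 16) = (p - 3)*(p + 4)^2*(p - 4)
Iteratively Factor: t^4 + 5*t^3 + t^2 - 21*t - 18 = (t + 3)*(t^3 + 2*t^2 - 5*t - 6) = (t + 1)*(t + 3)*(t^2 + t - 6) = (t + 1)*(t + 3)^2*(t - 2)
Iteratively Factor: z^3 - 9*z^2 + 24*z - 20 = (z - 5)*(z^2 - 4*z + 4) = (z - 5)*(z - 2)*(z - 2)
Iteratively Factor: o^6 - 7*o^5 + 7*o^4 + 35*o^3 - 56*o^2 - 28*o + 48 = (o - 1)*(o^5 - 6*o^4 + o^3 + 36*o^2 - 20*o - 48) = (o - 1)*(o + 2)*(o^4 - 8*o^3 + 17*o^2 + 2*o - 24) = (o - 3)*(o - 1)*(o + 2)*(o^3 - 5*o^2 + 2*o + 8) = (o - 3)*(o - 2)*(o - 1)*(o + 2)*(o^2 - 3*o - 4) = (o - 3)*(o - 2)*(o - 1)*(o + 1)*(o + 2)*(o - 4)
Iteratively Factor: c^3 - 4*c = (c + 2)*(c^2 - 2*c) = c*(c + 2)*(c - 2)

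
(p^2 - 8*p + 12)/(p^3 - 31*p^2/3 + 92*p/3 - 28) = 3/(3*p - 7)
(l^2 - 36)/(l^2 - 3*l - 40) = (36 - l^2)/(-l^2 + 3*l + 40)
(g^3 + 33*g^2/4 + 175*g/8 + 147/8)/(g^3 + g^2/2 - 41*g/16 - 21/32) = 4*(2*g^2 + 13*g + 21)/(8*g^2 - 10*g - 3)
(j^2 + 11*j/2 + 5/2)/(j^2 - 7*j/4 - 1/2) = 2*(2*j^2 + 11*j + 5)/(4*j^2 - 7*j - 2)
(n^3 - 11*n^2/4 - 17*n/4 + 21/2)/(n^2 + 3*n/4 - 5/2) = (4*n^2 - 19*n + 21)/(4*n - 5)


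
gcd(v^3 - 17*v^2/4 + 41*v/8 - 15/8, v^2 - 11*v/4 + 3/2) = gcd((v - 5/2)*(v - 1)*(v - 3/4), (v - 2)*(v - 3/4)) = v - 3/4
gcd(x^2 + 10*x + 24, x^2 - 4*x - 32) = x + 4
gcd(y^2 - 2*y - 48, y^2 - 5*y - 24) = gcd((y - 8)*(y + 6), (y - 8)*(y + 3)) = y - 8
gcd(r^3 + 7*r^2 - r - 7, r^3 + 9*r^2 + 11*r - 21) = r^2 + 6*r - 7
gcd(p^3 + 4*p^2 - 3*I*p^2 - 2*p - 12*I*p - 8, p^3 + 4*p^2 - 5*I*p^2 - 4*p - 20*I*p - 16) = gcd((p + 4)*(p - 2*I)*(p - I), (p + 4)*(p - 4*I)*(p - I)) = p^2 + p*(4 - I) - 4*I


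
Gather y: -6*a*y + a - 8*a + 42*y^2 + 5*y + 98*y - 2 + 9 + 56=-7*a + 42*y^2 + y*(103 - 6*a) + 63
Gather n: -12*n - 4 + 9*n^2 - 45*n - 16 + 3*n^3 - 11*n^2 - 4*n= 3*n^3 - 2*n^2 - 61*n - 20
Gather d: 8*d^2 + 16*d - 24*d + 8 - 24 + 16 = 8*d^2 - 8*d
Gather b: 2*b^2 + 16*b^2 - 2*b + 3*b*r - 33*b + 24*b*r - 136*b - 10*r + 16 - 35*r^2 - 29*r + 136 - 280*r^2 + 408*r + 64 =18*b^2 + b*(27*r - 171) - 315*r^2 + 369*r + 216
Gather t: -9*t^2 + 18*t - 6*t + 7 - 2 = -9*t^2 + 12*t + 5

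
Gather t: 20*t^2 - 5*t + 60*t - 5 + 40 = 20*t^2 + 55*t + 35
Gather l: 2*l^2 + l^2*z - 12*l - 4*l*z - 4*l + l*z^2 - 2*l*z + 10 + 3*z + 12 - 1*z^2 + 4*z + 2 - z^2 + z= l^2*(z + 2) + l*(z^2 - 6*z - 16) - 2*z^2 + 8*z + 24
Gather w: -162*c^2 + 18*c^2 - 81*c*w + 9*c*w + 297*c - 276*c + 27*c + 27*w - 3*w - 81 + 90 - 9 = -144*c^2 + 48*c + w*(24 - 72*c)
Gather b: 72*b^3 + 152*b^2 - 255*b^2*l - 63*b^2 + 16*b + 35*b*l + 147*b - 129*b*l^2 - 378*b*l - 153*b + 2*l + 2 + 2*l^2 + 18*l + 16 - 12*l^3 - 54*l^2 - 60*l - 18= 72*b^3 + b^2*(89 - 255*l) + b*(-129*l^2 - 343*l + 10) - 12*l^3 - 52*l^2 - 40*l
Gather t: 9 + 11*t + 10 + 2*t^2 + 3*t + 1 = 2*t^2 + 14*t + 20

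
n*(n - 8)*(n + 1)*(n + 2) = n^4 - 5*n^3 - 22*n^2 - 16*n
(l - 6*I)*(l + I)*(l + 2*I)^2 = l^4 - I*l^3 + 22*l^2 + 44*I*l - 24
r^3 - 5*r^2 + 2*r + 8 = (r - 4)*(r - 2)*(r + 1)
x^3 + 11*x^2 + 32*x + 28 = (x + 2)^2*(x + 7)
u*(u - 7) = u^2 - 7*u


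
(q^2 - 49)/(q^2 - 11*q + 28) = (q + 7)/(q - 4)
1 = 1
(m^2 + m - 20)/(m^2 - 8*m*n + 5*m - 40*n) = (m - 4)/(m - 8*n)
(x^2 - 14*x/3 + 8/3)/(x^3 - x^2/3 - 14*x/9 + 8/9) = 3*(x - 4)/(3*x^2 + x - 4)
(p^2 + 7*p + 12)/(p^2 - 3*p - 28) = (p + 3)/(p - 7)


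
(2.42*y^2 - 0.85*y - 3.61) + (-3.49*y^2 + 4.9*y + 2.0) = -1.07*y^2 + 4.05*y - 1.61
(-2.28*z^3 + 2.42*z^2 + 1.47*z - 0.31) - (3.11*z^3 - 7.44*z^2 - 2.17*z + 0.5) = -5.39*z^3 + 9.86*z^2 + 3.64*z - 0.81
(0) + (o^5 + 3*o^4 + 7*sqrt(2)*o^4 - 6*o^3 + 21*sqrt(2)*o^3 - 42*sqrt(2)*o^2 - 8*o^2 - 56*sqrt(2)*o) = o^5 + 3*o^4 + 7*sqrt(2)*o^4 - 6*o^3 + 21*sqrt(2)*o^3 - 42*sqrt(2)*o^2 - 8*o^2 - 56*sqrt(2)*o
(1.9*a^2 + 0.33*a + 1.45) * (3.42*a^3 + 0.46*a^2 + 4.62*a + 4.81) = 6.498*a^5 + 2.0026*a^4 + 13.8888*a^3 + 11.3306*a^2 + 8.2863*a + 6.9745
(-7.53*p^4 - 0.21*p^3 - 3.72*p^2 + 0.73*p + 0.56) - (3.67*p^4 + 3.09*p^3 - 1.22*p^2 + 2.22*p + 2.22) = -11.2*p^4 - 3.3*p^3 - 2.5*p^2 - 1.49*p - 1.66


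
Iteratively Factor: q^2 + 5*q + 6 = (q + 2)*(q + 3)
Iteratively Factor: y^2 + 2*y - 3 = (y + 3)*(y - 1)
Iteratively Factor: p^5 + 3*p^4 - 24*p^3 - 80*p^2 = (p - 5)*(p^4 + 8*p^3 + 16*p^2) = (p - 5)*(p + 4)*(p^3 + 4*p^2) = p*(p - 5)*(p + 4)*(p^2 + 4*p) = p^2*(p - 5)*(p + 4)*(p + 4)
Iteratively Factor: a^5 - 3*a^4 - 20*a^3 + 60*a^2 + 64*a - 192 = (a + 4)*(a^4 - 7*a^3 + 8*a^2 + 28*a - 48) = (a - 3)*(a + 4)*(a^3 - 4*a^2 - 4*a + 16) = (a - 4)*(a - 3)*(a + 4)*(a^2 - 4) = (a - 4)*(a - 3)*(a - 2)*(a + 4)*(a + 2)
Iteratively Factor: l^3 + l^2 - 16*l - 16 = (l + 1)*(l^2 - 16) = (l - 4)*(l + 1)*(l + 4)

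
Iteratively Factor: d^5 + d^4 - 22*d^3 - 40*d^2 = (d - 5)*(d^4 + 6*d^3 + 8*d^2) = (d - 5)*(d + 2)*(d^3 + 4*d^2) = d*(d - 5)*(d + 2)*(d^2 + 4*d) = d^2*(d - 5)*(d + 2)*(d + 4)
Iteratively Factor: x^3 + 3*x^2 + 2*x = (x + 2)*(x^2 + x) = (x + 1)*(x + 2)*(x)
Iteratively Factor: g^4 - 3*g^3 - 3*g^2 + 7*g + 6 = (g - 2)*(g^3 - g^2 - 5*g - 3) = (g - 2)*(g + 1)*(g^2 - 2*g - 3) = (g - 2)*(g + 1)^2*(g - 3)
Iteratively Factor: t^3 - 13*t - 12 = (t + 1)*(t^2 - t - 12) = (t + 1)*(t + 3)*(t - 4)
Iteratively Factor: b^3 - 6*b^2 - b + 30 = (b - 5)*(b^2 - b - 6) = (b - 5)*(b - 3)*(b + 2)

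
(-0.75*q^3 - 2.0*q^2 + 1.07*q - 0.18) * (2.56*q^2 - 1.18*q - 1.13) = -1.92*q^5 - 4.235*q^4 + 5.9467*q^3 + 0.5366*q^2 - 0.9967*q + 0.2034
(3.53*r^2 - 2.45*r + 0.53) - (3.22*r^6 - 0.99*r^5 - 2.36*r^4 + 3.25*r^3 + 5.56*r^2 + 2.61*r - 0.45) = -3.22*r^6 + 0.99*r^5 + 2.36*r^4 - 3.25*r^3 - 2.03*r^2 - 5.06*r + 0.98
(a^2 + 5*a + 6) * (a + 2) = a^3 + 7*a^2 + 16*a + 12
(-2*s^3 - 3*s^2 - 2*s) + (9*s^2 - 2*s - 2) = -2*s^3 + 6*s^2 - 4*s - 2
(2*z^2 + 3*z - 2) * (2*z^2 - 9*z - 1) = 4*z^4 - 12*z^3 - 33*z^2 + 15*z + 2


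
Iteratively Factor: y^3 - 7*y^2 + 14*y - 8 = (y - 4)*(y^2 - 3*y + 2) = (y - 4)*(y - 2)*(y - 1)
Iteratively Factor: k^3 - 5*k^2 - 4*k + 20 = (k - 2)*(k^2 - 3*k - 10) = (k - 5)*(k - 2)*(k + 2)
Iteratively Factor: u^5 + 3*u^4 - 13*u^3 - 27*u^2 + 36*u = (u + 4)*(u^4 - u^3 - 9*u^2 + 9*u) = (u - 1)*(u + 4)*(u^3 - 9*u) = (u - 1)*(u + 3)*(u + 4)*(u^2 - 3*u) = u*(u - 1)*(u + 3)*(u + 4)*(u - 3)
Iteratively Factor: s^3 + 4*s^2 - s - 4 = (s + 4)*(s^2 - 1) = (s + 1)*(s + 4)*(s - 1)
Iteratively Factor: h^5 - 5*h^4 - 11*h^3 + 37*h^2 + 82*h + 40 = (h + 1)*(h^4 - 6*h^3 - 5*h^2 + 42*h + 40) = (h - 4)*(h + 1)*(h^3 - 2*h^2 - 13*h - 10) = (h - 4)*(h + 1)*(h + 2)*(h^2 - 4*h - 5) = (h - 4)*(h + 1)^2*(h + 2)*(h - 5)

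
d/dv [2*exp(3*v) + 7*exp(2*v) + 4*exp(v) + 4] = (6*exp(2*v) + 14*exp(v) + 4)*exp(v)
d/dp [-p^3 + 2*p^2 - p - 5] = -3*p^2 + 4*p - 1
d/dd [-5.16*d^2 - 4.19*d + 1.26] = -10.32*d - 4.19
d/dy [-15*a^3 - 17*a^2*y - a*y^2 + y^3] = -17*a^2 - 2*a*y + 3*y^2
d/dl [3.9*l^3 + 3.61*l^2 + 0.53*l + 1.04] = 11.7*l^2 + 7.22*l + 0.53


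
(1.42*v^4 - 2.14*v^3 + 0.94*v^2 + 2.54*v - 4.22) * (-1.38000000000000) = -1.9596*v^4 + 2.9532*v^3 - 1.2972*v^2 - 3.5052*v + 5.8236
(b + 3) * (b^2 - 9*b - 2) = b^3 - 6*b^2 - 29*b - 6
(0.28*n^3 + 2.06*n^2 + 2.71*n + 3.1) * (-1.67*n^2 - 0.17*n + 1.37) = -0.4676*n^5 - 3.4878*n^4 - 4.4923*n^3 - 2.8155*n^2 + 3.1857*n + 4.247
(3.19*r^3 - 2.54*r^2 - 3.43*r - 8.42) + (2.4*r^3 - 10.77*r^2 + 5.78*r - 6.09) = 5.59*r^3 - 13.31*r^2 + 2.35*r - 14.51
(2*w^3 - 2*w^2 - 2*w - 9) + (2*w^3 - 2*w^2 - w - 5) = 4*w^3 - 4*w^2 - 3*w - 14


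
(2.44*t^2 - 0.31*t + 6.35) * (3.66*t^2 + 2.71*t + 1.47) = 8.9304*t^4 + 5.4778*t^3 + 25.9877*t^2 + 16.7528*t + 9.3345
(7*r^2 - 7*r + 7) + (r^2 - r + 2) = 8*r^2 - 8*r + 9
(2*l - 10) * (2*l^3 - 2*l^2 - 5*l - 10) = 4*l^4 - 24*l^3 + 10*l^2 + 30*l + 100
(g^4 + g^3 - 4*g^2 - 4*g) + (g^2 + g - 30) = g^4 + g^3 - 3*g^2 - 3*g - 30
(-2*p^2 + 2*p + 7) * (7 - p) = 2*p^3 - 16*p^2 + 7*p + 49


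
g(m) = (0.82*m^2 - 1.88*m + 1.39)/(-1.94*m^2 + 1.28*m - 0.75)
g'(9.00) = -0.01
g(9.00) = -0.35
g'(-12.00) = -0.00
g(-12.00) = -0.48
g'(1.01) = 0.57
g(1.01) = -0.23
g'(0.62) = 2.46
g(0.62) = -0.77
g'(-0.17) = -1.10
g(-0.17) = -1.69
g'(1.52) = -0.00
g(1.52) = -0.13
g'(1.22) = 0.20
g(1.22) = -0.15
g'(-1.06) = -0.42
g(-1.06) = -1.00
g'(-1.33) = -0.30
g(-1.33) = -0.91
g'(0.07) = -0.20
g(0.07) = -1.88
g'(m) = (1.64*m - 1.88)/(-1.94*m^2 + 1.28*m - 0.75) + (3.88*m - 1.28)*(0.82*m^2 - 1.88*m + 1.39)/(-1.94*m^2 + 1.28*m - 0.75)^2 = (-2.5976*m^2 + 4.1632*m - 0.3692)/(3.7636*m^4 - 4.9664*m^3 + 4.5484*m^2 - 1.92*m + 0.5625)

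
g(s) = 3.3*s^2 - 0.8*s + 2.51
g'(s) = 6.6*s - 0.8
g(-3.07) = 36.07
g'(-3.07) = -21.06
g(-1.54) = 11.57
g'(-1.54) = -10.96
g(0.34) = 2.62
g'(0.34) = 1.44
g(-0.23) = 2.87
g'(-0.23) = -2.32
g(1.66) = 10.28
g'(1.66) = 10.16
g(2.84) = 26.85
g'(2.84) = 17.94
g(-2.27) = 21.33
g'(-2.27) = -15.78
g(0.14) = 2.46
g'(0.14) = 0.12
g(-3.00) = 34.61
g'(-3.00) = -20.60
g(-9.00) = 277.01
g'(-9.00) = -60.20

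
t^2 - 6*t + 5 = (t - 5)*(t - 1)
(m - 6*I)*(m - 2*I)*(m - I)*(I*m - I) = I*m^4 + 9*m^3 - I*m^3 - 9*m^2 - 20*I*m^2 - 12*m + 20*I*m + 12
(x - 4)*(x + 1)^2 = x^3 - 2*x^2 - 7*x - 4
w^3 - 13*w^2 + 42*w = w*(w - 7)*(w - 6)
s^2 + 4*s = s*(s + 4)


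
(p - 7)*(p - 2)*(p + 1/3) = p^3 - 26*p^2/3 + 11*p + 14/3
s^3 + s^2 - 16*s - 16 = (s - 4)*(s + 1)*(s + 4)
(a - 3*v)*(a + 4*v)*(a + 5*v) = a^3 + 6*a^2*v - 7*a*v^2 - 60*v^3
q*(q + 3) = q^2 + 3*q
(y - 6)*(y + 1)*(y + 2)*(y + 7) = y^4 + 4*y^3 - 37*y^2 - 124*y - 84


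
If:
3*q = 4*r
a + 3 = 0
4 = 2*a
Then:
No Solution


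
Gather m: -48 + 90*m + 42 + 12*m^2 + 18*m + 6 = 12*m^2 + 108*m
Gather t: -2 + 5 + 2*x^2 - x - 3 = 2*x^2 - x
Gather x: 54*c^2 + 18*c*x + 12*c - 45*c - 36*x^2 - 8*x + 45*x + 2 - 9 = 54*c^2 - 33*c - 36*x^2 + x*(18*c + 37) - 7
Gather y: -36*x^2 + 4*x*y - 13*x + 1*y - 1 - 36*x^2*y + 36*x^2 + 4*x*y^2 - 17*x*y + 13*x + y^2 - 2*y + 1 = y^2*(4*x + 1) + y*(-36*x^2 - 13*x - 1)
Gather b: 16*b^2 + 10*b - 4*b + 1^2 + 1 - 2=16*b^2 + 6*b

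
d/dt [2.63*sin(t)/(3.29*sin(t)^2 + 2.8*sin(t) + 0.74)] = (1.9462 - 8.6527*sin(t)^2)*cos(t)/(10.8241*sin(t)^4 + 18.424*sin(t)^3 + 12.7092*sin(t)^2 + 4.144*sin(t) + 0.5476)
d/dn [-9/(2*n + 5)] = 18/(2*n + 5)^2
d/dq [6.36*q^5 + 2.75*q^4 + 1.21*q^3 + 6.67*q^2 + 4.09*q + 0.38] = 31.8*q^4 + 11.0*q^3 + 3.63*q^2 + 13.34*q + 4.09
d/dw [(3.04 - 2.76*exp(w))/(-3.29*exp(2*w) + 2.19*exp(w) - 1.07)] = (-9.0804*exp(2*w) + 20.0032*exp(w) - 3.7044)*exp(w)/(10.8241*exp(4*w) - 14.4102*exp(3*w) + 11.8367*exp(2*w) - 4.6866*exp(w) + 1.1449)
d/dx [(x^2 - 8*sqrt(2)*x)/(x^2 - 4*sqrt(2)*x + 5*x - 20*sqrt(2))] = (5*x^2 + 4*sqrt(2)*x^2 - 40*sqrt(2)*x + 320)/(x^4 - 8*sqrt(2)*x^3 + 10*x^3 - 80*sqrt(2)*x^2 + 57*x^2 - 200*sqrt(2)*x + 320*x + 800)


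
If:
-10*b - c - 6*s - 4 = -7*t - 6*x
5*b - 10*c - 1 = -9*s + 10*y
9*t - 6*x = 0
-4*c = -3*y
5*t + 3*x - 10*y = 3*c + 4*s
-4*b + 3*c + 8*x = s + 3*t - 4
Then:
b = -114503/56359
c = -34170/56359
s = -18714/56359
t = -66628/56359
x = -99942/56359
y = -45560/56359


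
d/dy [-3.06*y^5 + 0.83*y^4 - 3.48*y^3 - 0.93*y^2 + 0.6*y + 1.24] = -15.3*y^4 + 3.32*y^3 - 10.44*y^2 - 1.86*y + 0.6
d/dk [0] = 0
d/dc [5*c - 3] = 5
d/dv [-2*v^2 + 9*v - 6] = 9 - 4*v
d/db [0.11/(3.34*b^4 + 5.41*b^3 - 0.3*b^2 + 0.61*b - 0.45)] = (-1.4696*b^3 - 1.7853*b^2 + 0.066*b - 0.0671)/(3.34*b^4 + 5.41*b^3 - 0.3*b^2 + 0.61*b - 0.45)^2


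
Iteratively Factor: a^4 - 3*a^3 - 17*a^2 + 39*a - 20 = (a - 1)*(a^3 - 2*a^2 - 19*a + 20) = (a - 5)*(a - 1)*(a^2 + 3*a - 4) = (a - 5)*(a - 1)*(a + 4)*(a - 1)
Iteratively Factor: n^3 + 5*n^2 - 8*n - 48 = (n + 4)*(n^2 + n - 12) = (n - 3)*(n + 4)*(n + 4)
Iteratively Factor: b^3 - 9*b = (b)*(b^2 - 9) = b*(b + 3)*(b - 3)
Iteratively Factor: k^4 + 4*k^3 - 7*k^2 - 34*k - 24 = (k - 3)*(k^3 + 7*k^2 + 14*k + 8) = (k - 3)*(k + 2)*(k^2 + 5*k + 4) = (k - 3)*(k + 1)*(k + 2)*(k + 4)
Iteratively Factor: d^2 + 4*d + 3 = (d + 3)*(d + 1)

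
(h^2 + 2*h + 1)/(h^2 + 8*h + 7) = (h + 1)/(h + 7)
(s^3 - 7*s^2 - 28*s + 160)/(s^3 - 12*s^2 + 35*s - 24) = (s^2 + s - 20)/(s^2 - 4*s + 3)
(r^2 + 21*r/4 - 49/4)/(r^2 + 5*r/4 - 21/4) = (r + 7)/(r + 3)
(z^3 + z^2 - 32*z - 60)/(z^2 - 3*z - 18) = (z^2 + 7*z + 10)/(z + 3)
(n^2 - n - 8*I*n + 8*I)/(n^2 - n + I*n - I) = (n - 8*I)/(n + I)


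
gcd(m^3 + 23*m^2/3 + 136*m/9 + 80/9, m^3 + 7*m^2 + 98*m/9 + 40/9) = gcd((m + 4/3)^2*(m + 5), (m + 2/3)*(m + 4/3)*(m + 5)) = m^2 + 19*m/3 + 20/3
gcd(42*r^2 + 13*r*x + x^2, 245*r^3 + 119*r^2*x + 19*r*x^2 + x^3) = 7*r + x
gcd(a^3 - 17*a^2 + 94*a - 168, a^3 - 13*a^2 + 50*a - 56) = a^2 - 11*a + 28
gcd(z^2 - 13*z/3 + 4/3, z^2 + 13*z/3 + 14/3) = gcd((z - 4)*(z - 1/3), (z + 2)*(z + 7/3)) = 1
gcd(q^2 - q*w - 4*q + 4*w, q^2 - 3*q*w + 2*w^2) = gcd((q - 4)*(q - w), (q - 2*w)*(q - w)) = q - w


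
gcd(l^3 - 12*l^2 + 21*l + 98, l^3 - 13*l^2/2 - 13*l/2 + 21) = l^2 - 5*l - 14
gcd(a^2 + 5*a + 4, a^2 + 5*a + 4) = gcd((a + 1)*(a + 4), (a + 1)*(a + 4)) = a^2 + 5*a + 4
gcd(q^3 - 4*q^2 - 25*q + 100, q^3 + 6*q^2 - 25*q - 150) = q^2 - 25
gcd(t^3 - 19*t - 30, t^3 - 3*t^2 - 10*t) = t^2 - 3*t - 10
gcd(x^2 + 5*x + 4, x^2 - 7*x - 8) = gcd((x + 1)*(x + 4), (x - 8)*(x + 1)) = x + 1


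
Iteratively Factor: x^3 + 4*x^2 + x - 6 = (x - 1)*(x^2 + 5*x + 6) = (x - 1)*(x + 2)*(x + 3)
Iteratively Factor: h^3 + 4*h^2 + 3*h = (h)*(h^2 + 4*h + 3) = h*(h + 3)*(h + 1)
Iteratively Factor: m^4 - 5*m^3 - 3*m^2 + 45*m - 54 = (m - 3)*(m^3 - 2*m^2 - 9*m + 18) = (m - 3)*(m + 3)*(m^2 - 5*m + 6) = (m - 3)^2*(m + 3)*(m - 2)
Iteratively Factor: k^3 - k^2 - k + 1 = (k - 1)*(k^2 - 1) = (k - 1)*(k + 1)*(k - 1)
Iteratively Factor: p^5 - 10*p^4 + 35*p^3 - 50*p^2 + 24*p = (p)*(p^4 - 10*p^3 + 35*p^2 - 50*p + 24) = p*(p - 4)*(p^3 - 6*p^2 + 11*p - 6) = p*(p - 4)*(p - 3)*(p^2 - 3*p + 2) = p*(p - 4)*(p - 3)*(p - 2)*(p - 1)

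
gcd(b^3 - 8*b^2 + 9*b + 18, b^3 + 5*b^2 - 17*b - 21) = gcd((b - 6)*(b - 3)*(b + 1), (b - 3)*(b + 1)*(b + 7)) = b^2 - 2*b - 3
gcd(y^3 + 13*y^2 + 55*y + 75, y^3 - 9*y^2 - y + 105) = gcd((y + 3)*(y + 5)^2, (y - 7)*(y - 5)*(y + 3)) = y + 3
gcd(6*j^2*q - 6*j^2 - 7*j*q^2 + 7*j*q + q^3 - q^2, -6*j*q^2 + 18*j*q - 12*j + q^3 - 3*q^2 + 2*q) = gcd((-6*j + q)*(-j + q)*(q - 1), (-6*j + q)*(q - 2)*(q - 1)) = -6*j*q + 6*j + q^2 - q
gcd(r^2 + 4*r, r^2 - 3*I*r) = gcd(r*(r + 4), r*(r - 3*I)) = r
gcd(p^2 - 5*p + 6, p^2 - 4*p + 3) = p - 3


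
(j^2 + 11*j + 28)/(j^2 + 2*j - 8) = (j + 7)/(j - 2)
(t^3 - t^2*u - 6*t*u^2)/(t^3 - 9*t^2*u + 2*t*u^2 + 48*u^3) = t/(t - 8*u)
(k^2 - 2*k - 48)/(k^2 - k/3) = 3*(k^2 - 2*k - 48)/(k*(3*k - 1))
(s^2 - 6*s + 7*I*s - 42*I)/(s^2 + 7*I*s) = (s - 6)/s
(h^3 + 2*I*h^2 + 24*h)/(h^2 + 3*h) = (h^2 + 2*I*h + 24)/(h + 3)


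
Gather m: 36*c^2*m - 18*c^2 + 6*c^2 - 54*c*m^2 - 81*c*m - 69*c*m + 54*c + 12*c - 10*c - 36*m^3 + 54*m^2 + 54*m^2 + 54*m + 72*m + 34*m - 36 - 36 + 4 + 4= -12*c^2 + 56*c - 36*m^3 + m^2*(108 - 54*c) + m*(36*c^2 - 150*c + 160) - 64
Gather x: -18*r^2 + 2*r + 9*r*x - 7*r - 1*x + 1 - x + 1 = -18*r^2 - 5*r + x*(9*r - 2) + 2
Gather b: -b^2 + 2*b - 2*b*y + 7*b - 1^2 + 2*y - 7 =-b^2 + b*(9 - 2*y) + 2*y - 8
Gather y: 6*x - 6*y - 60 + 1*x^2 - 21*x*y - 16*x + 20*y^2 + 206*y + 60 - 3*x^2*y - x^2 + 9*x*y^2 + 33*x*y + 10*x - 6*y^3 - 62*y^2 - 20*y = -6*y^3 + y^2*(9*x - 42) + y*(-3*x^2 + 12*x + 180)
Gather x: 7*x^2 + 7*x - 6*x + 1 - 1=7*x^2 + x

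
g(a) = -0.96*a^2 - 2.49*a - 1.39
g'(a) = -1.92*a - 2.49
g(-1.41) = 0.21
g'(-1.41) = 0.22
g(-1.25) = 0.22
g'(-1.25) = -0.09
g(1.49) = -7.23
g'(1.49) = -5.35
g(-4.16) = -7.64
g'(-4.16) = 5.50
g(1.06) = -5.11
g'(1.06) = -4.53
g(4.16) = -28.36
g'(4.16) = -10.48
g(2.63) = -14.58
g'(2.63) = -7.54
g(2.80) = -15.89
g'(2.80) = -7.87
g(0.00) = -1.39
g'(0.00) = -2.49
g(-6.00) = -21.01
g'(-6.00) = 9.03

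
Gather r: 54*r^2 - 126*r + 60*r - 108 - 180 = 54*r^2 - 66*r - 288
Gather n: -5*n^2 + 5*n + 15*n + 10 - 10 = -5*n^2 + 20*n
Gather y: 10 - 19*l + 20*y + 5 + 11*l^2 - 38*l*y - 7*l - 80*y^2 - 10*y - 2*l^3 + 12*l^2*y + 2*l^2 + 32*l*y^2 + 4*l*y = -2*l^3 + 13*l^2 - 26*l + y^2*(32*l - 80) + y*(12*l^2 - 34*l + 10) + 15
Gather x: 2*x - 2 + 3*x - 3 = 5*x - 5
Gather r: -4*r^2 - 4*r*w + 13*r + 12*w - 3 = -4*r^2 + r*(13 - 4*w) + 12*w - 3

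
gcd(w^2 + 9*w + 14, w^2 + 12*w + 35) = w + 7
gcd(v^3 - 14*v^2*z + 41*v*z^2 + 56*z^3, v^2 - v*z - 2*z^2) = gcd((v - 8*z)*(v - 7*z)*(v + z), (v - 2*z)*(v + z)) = v + z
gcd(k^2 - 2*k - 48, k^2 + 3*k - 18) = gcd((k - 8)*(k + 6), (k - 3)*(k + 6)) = k + 6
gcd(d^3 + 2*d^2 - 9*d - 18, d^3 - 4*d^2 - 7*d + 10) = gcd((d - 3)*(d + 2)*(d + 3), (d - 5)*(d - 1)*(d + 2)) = d + 2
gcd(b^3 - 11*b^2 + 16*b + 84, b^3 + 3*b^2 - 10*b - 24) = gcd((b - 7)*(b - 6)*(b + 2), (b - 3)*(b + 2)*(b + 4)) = b + 2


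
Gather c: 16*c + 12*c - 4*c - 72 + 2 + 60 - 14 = 24*c - 24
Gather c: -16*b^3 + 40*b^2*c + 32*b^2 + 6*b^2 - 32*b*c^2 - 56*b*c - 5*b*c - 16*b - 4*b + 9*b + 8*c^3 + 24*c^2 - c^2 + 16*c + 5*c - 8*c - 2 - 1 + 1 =-16*b^3 + 38*b^2 - 11*b + 8*c^3 + c^2*(23 - 32*b) + c*(40*b^2 - 61*b + 13) - 2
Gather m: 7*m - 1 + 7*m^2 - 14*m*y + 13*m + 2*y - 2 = 7*m^2 + m*(20 - 14*y) + 2*y - 3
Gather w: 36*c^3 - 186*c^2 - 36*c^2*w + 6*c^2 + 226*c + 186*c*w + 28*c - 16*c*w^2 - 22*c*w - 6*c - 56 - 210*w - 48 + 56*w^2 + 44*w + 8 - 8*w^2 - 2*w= 36*c^3 - 180*c^2 + 248*c + w^2*(48 - 16*c) + w*(-36*c^2 + 164*c - 168) - 96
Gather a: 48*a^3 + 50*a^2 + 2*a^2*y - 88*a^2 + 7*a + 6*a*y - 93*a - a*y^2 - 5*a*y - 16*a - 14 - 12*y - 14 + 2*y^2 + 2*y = 48*a^3 + a^2*(2*y - 38) + a*(-y^2 + y - 102) + 2*y^2 - 10*y - 28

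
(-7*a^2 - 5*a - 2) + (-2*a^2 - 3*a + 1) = -9*a^2 - 8*a - 1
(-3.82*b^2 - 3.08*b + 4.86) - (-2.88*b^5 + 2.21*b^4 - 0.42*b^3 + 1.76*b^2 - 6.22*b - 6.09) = 2.88*b^5 - 2.21*b^4 + 0.42*b^3 - 5.58*b^2 + 3.14*b + 10.95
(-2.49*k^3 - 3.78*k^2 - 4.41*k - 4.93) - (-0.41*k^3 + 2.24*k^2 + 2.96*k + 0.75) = -2.08*k^3 - 6.02*k^2 - 7.37*k - 5.68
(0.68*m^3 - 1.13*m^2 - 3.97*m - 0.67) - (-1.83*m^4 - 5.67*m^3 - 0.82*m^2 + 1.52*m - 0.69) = 1.83*m^4 + 6.35*m^3 - 0.31*m^2 - 5.49*m + 0.0199999999999999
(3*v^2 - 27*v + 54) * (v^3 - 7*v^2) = 3*v^5 - 48*v^4 + 243*v^3 - 378*v^2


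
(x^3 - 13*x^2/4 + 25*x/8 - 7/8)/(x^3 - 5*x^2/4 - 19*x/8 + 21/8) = (2*x - 1)/(2*x + 3)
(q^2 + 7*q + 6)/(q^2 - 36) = (q + 1)/(q - 6)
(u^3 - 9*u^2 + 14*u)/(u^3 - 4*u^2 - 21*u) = (u - 2)/(u + 3)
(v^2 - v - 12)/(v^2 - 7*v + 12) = (v + 3)/(v - 3)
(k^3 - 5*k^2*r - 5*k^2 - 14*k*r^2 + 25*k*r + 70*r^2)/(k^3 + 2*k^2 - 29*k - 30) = (k^2 - 5*k*r - 14*r^2)/(k^2 + 7*k + 6)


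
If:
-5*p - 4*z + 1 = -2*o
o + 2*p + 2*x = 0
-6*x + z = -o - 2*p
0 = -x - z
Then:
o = -2/9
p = 1/9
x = 0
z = 0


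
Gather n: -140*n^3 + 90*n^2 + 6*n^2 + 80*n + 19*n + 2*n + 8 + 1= -140*n^3 + 96*n^2 + 101*n + 9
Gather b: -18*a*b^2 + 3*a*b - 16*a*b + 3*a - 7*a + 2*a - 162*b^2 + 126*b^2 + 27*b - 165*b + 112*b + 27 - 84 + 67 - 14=-2*a + b^2*(-18*a - 36) + b*(-13*a - 26) - 4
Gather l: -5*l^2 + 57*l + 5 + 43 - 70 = -5*l^2 + 57*l - 22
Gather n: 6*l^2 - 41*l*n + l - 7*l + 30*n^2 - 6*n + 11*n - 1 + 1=6*l^2 - 6*l + 30*n^2 + n*(5 - 41*l)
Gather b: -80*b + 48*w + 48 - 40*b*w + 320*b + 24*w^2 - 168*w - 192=b*(240 - 40*w) + 24*w^2 - 120*w - 144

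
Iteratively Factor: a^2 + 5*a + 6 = (a + 2)*(a + 3)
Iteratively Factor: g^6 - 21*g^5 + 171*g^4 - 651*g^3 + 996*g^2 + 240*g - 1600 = (g - 5)*(g^5 - 16*g^4 + 91*g^3 - 196*g^2 + 16*g + 320) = (g - 5)*(g + 1)*(g^4 - 17*g^3 + 108*g^2 - 304*g + 320) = (g - 5)*(g - 4)*(g + 1)*(g^3 - 13*g^2 + 56*g - 80) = (g - 5)*(g - 4)^2*(g + 1)*(g^2 - 9*g + 20) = (g - 5)*(g - 4)^3*(g + 1)*(g - 5)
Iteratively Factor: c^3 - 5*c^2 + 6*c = (c - 2)*(c^2 - 3*c) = c*(c - 2)*(c - 3)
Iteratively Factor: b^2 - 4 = (b + 2)*(b - 2)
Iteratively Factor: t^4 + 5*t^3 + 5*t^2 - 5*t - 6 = (t + 1)*(t^3 + 4*t^2 + t - 6) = (t + 1)*(t + 2)*(t^2 + 2*t - 3) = (t - 1)*(t + 1)*(t + 2)*(t + 3)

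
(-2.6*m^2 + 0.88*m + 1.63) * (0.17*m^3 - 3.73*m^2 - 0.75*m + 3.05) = -0.442*m^5 + 9.8476*m^4 - 1.0553*m^3 - 14.6699*m^2 + 1.4615*m + 4.9715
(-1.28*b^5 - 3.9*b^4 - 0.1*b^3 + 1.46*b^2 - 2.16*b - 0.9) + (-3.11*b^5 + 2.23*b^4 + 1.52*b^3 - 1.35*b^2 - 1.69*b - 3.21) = -4.39*b^5 - 1.67*b^4 + 1.42*b^3 + 0.11*b^2 - 3.85*b - 4.11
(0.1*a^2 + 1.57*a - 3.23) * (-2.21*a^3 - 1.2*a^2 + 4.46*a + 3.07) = -0.221*a^5 - 3.5897*a^4 + 5.7003*a^3 + 11.1852*a^2 - 9.5859*a - 9.9161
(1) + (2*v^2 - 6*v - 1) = 2*v^2 - 6*v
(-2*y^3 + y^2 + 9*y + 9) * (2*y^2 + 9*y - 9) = -4*y^5 - 16*y^4 + 45*y^3 + 90*y^2 - 81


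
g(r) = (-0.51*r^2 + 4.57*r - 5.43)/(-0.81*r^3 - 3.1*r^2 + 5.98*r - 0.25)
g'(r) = (4.57 - 1.02*r)/(-0.81*r^3 - 3.1*r^2 + 5.98*r - 0.25) + (-0.51*r^2 + 4.57*r - 5.43)*(2.43*r^2 + 6.2*r - 5.98)/(-0.81*r^3 - 3.1*r^2 + 5.98*r - 0.25)^2 = (-0.4131*r^4 + 7.4034*r^3 - 2.0777*r^2 - 33.411*r + 31.3289)/(0.6561*r^6 + 5.022*r^5 - 0.0776000000000003*r^4 - 36.671*r^3 + 37.3104*r^2 - 2.99*r + 0.0625)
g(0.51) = -1.71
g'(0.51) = 4.13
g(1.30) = -0.69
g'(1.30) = -2.08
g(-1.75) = 0.94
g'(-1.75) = 0.16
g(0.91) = -0.84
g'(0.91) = 1.11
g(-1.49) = 1.00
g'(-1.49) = 0.28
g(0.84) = -0.93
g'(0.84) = 1.35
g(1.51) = -0.29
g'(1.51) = -0.45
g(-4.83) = 3.87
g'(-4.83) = -8.82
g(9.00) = 0.01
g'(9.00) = 0.00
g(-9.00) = -0.31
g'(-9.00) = -0.10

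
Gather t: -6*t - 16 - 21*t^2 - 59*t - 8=-21*t^2 - 65*t - 24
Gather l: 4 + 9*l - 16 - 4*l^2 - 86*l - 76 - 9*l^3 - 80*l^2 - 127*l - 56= -9*l^3 - 84*l^2 - 204*l - 144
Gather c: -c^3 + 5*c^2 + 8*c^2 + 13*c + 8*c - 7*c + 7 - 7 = -c^3 + 13*c^2 + 14*c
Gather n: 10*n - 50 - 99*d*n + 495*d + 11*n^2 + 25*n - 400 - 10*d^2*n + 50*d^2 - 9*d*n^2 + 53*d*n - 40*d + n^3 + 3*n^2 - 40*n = 50*d^2 + 455*d + n^3 + n^2*(14 - 9*d) + n*(-10*d^2 - 46*d - 5) - 450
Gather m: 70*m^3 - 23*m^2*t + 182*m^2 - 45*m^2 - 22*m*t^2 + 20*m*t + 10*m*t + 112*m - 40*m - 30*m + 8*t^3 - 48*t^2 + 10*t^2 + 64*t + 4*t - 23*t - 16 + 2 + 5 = 70*m^3 + m^2*(137 - 23*t) + m*(-22*t^2 + 30*t + 42) + 8*t^3 - 38*t^2 + 45*t - 9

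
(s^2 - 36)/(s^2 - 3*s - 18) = (s + 6)/(s + 3)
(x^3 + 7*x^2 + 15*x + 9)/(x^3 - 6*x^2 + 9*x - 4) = (x^3 + 7*x^2 + 15*x + 9)/(x^3 - 6*x^2 + 9*x - 4)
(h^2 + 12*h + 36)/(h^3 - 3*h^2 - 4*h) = (h^2 + 12*h + 36)/(h*(h^2 - 3*h - 4))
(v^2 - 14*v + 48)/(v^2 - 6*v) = (v - 8)/v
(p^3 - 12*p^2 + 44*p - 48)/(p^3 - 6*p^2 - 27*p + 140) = (p^2 - 8*p + 12)/(p^2 - 2*p - 35)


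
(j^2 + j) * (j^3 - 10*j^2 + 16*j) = j^5 - 9*j^4 + 6*j^3 + 16*j^2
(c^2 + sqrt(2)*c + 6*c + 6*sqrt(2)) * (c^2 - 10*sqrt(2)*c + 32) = c^4 - 9*sqrt(2)*c^3 + 6*c^3 - 54*sqrt(2)*c^2 + 12*c^2 + 32*sqrt(2)*c + 72*c + 192*sqrt(2)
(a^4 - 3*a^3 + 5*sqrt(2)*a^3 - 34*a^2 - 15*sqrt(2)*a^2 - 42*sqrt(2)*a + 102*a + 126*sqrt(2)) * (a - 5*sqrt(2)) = a^5 - 3*a^4 - 84*a^3 + 128*sqrt(2)*a^2 + 252*a^2 - 384*sqrt(2)*a + 420*a - 1260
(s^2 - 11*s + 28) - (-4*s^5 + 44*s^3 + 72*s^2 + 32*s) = 4*s^5 - 44*s^3 - 71*s^2 - 43*s + 28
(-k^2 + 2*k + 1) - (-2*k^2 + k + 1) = k^2 + k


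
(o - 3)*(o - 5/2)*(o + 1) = o^3 - 9*o^2/2 + 2*o + 15/2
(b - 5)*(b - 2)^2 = b^3 - 9*b^2 + 24*b - 20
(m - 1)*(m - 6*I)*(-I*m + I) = -I*m^3 - 6*m^2 + 2*I*m^2 + 12*m - I*m - 6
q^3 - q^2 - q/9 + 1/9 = (q - 1)*(q - 1/3)*(q + 1/3)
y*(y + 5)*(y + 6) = y^3 + 11*y^2 + 30*y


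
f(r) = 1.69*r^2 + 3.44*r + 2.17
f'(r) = 3.38*r + 3.44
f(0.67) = 5.23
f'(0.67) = 5.70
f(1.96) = 15.40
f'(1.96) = 10.06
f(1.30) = 9.50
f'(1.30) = 7.83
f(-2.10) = 2.40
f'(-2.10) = -3.66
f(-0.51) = 0.86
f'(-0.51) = 1.72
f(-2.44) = 3.84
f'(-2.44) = -4.81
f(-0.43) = 1.00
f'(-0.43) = 1.99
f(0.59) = 4.79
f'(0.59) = 5.43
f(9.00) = 170.02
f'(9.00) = 33.86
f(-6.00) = 42.37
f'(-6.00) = -16.84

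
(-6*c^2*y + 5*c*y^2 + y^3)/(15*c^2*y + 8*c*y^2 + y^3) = (-6*c^2 + 5*c*y + y^2)/(15*c^2 + 8*c*y + y^2)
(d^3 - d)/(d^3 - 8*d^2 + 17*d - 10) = d*(d + 1)/(d^2 - 7*d + 10)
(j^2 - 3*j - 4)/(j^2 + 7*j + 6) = (j - 4)/(j + 6)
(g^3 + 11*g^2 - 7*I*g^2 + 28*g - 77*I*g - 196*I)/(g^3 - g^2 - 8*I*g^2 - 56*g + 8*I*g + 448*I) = (g^2 + g*(4 - 7*I) - 28*I)/(g^2 - 8*g*(1 + I) + 64*I)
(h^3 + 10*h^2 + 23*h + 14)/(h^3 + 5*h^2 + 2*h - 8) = (h^2 + 8*h + 7)/(h^2 + 3*h - 4)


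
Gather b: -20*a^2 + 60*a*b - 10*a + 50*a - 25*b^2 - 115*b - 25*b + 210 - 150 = -20*a^2 + 40*a - 25*b^2 + b*(60*a - 140) + 60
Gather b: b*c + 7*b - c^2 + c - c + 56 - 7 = b*(c + 7) - c^2 + 49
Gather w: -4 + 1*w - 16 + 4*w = 5*w - 20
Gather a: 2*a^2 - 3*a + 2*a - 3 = 2*a^2 - a - 3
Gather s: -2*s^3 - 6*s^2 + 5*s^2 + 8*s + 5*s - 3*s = -2*s^3 - s^2 + 10*s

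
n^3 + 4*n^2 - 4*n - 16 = (n - 2)*(n + 2)*(n + 4)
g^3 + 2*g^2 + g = g*(g + 1)^2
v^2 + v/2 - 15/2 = (v - 5/2)*(v + 3)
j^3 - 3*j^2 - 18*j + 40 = (j - 5)*(j - 2)*(j + 4)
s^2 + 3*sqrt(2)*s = s*(s + 3*sqrt(2))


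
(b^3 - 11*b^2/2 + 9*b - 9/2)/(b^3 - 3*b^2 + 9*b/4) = 2*(b^2 - 4*b + 3)/(b*(2*b - 3))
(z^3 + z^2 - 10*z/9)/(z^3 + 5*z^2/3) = (z - 2/3)/z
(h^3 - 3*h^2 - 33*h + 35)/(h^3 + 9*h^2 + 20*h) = (h^2 - 8*h + 7)/(h*(h + 4))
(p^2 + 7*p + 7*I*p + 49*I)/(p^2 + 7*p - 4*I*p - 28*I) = (p + 7*I)/(p - 4*I)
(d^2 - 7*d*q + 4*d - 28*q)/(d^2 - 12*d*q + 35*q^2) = (-d - 4)/(-d + 5*q)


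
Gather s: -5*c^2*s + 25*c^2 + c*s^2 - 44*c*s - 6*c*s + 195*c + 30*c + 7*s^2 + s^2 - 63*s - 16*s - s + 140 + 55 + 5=25*c^2 + 225*c + s^2*(c + 8) + s*(-5*c^2 - 50*c - 80) + 200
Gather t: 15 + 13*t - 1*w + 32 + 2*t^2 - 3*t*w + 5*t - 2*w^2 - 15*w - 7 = 2*t^2 + t*(18 - 3*w) - 2*w^2 - 16*w + 40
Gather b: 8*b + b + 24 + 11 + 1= 9*b + 36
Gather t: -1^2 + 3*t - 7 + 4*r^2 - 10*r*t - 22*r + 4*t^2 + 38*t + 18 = 4*r^2 - 22*r + 4*t^2 + t*(41 - 10*r) + 10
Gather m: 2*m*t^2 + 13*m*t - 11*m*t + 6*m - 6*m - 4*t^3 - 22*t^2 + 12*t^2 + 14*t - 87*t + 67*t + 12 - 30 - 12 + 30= m*(2*t^2 + 2*t) - 4*t^3 - 10*t^2 - 6*t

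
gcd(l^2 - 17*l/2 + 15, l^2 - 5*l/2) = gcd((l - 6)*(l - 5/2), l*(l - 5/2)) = l - 5/2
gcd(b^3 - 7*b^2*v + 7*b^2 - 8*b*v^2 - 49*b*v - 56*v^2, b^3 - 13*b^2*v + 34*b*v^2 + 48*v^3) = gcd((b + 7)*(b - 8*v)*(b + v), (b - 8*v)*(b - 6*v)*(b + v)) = -b^2 + 7*b*v + 8*v^2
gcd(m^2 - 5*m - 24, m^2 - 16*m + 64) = m - 8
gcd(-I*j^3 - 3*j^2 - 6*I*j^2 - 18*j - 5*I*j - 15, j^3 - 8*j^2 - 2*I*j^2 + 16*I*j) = 1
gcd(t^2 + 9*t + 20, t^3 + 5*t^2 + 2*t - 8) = t + 4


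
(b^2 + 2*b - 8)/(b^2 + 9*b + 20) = (b - 2)/(b + 5)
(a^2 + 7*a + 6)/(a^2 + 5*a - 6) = (a + 1)/(a - 1)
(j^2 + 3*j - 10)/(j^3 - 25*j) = (j - 2)/(j*(j - 5))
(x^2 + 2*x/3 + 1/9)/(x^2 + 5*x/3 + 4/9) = (3*x + 1)/(3*x + 4)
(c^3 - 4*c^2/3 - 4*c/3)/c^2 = c - 4/3 - 4/(3*c)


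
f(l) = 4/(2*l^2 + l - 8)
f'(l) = 4*(-4*l - 1)/(2*l^2 + l - 8)^2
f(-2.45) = 2.57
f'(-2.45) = 14.56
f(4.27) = 0.12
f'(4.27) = -0.07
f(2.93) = 0.33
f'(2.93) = -0.35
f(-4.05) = 0.19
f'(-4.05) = 0.14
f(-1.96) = -1.76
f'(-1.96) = 5.28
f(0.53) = -0.58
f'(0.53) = -0.26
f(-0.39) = -0.49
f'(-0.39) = 0.03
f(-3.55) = 0.29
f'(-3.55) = 0.28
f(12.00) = 0.01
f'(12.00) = 0.00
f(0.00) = -0.50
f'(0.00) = -0.06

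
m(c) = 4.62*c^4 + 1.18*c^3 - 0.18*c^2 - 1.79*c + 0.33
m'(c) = 18.48*c^3 + 3.54*c^2 - 0.36*c - 1.79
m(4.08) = 1350.39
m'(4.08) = 1310.78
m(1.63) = 34.66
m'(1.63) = 87.06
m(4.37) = 1772.42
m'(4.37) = 1606.46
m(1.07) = 5.71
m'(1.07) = 24.52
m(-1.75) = 39.92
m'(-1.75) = -89.36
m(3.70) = 916.88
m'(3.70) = 981.41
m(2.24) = 124.99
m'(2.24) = 222.87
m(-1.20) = 9.76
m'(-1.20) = -28.19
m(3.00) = 399.42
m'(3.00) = 527.95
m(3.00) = 399.42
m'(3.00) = 527.95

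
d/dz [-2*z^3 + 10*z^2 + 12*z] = -6*z^2 + 20*z + 12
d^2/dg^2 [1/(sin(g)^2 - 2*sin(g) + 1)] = -(4*sin(g) + 6)/(sin(g) - 1)^3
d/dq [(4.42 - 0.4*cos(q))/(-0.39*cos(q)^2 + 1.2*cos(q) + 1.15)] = (0.156*cos(q)^2 - 3.4476*cos(q) + 5.764)*sin(q)/(0.1521*cos(q)^4 - 0.936*cos(q)^3 + 0.543*cos(q)^2 + 2.76*cos(q) + 1.3225)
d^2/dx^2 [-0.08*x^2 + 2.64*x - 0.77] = -0.160000000000000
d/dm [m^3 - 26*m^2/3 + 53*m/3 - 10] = 3*m^2 - 52*m/3 + 53/3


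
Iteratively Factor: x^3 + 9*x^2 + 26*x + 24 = (x + 3)*(x^2 + 6*x + 8) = (x + 2)*(x + 3)*(x + 4)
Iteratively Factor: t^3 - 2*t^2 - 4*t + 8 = (t + 2)*(t^2 - 4*t + 4) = (t - 2)*(t + 2)*(t - 2)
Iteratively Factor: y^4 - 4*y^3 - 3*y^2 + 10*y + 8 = (y + 1)*(y^3 - 5*y^2 + 2*y + 8) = (y - 4)*(y + 1)*(y^2 - y - 2) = (y - 4)*(y + 1)^2*(y - 2)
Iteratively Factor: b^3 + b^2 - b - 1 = (b - 1)*(b^2 + 2*b + 1) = (b - 1)*(b + 1)*(b + 1)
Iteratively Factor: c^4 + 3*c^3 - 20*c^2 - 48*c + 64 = (c + 4)*(c^3 - c^2 - 16*c + 16) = (c - 4)*(c + 4)*(c^2 + 3*c - 4) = (c - 4)*(c - 1)*(c + 4)*(c + 4)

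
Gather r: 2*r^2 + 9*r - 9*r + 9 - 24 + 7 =2*r^2 - 8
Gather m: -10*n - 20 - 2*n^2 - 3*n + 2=-2*n^2 - 13*n - 18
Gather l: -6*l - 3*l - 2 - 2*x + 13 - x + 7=-9*l - 3*x + 18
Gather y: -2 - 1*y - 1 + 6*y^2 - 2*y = 6*y^2 - 3*y - 3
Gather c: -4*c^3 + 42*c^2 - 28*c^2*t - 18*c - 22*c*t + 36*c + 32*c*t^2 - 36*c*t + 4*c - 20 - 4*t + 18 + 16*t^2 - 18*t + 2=-4*c^3 + c^2*(42 - 28*t) + c*(32*t^2 - 58*t + 22) + 16*t^2 - 22*t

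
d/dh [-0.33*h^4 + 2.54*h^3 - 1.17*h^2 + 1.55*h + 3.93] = -1.32*h^3 + 7.62*h^2 - 2.34*h + 1.55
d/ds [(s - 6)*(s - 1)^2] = (s - 1)*(3*s - 13)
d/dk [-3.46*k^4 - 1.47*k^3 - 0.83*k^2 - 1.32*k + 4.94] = -13.84*k^3 - 4.41*k^2 - 1.66*k - 1.32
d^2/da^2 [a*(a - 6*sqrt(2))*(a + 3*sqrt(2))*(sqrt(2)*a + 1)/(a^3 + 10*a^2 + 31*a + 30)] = 2*(30*sqrt(2)*a^6 + 50*a^6 + 357*a^5 + 840*sqrt(2)*a^5 - 180*a^4 + 7410*sqrt(2)*a^4 - 5789*a^3 + 27720*sqrt(2)*a^3 - 7470*a^2 + 40500*sqrt(2)*a^2 + 18900*a - 35100*sqrt(2) + 33480)/(a^9 + 30*a^8 + 393*a^7 + 2950*a^6 + 13983*a^5 + 43410*a^4 + 88291*a^3 + 113490*a^2 + 83700*a + 27000)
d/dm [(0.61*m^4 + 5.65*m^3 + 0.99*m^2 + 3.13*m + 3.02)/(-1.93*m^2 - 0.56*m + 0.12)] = (-2.3546*m^5 - 11.9293*m^4 - 6.0352*m^3 + 7.5205*m^2 + 11.8948*m + 2.0668)/(3.7249*m^4 + 2.1616*m^3 - 0.1496*m^2 - 0.1344*m + 0.0144)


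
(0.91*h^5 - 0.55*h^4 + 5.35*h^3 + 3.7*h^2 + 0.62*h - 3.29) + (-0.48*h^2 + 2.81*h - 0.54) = 0.91*h^5 - 0.55*h^4 + 5.35*h^3 + 3.22*h^2 + 3.43*h - 3.83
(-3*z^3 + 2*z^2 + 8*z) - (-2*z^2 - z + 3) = -3*z^3 + 4*z^2 + 9*z - 3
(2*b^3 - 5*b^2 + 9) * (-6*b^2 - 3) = -12*b^5 + 30*b^4 - 6*b^3 - 39*b^2 - 27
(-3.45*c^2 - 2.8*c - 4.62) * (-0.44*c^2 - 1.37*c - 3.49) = 1.518*c^4 + 5.9585*c^3 + 17.9093*c^2 + 16.1014*c + 16.1238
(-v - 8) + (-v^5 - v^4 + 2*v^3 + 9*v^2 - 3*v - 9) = -v^5 - v^4 + 2*v^3 + 9*v^2 - 4*v - 17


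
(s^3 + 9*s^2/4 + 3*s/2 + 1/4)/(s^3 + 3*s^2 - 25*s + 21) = (4*s^3 + 9*s^2 + 6*s + 1)/(4*(s^3 + 3*s^2 - 25*s + 21))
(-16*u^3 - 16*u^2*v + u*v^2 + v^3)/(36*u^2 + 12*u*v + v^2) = (-16*u^3 - 16*u^2*v + u*v^2 + v^3)/(36*u^2 + 12*u*v + v^2)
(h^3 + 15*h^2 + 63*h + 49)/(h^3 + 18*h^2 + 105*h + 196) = (h + 1)/(h + 4)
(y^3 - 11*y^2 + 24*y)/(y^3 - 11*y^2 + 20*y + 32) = y*(y - 3)/(y^2 - 3*y - 4)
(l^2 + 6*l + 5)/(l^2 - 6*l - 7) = (l + 5)/(l - 7)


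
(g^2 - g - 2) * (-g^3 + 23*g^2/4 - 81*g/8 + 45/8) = -g^5 + 27*g^4/4 - 111*g^3/8 + 17*g^2/4 + 117*g/8 - 45/4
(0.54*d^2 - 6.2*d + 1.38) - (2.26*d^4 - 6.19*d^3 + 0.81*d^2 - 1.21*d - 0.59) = -2.26*d^4 + 6.19*d^3 - 0.27*d^2 - 4.99*d + 1.97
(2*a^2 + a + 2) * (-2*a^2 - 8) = -4*a^4 - 2*a^3 - 20*a^2 - 8*a - 16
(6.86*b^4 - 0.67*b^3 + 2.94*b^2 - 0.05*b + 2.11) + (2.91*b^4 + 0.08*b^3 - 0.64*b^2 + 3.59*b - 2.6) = 9.77*b^4 - 0.59*b^3 + 2.3*b^2 + 3.54*b - 0.49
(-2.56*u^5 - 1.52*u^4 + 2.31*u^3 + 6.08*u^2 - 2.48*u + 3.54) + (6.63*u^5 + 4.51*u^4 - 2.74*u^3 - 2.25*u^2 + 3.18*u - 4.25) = 4.07*u^5 + 2.99*u^4 - 0.43*u^3 + 3.83*u^2 + 0.7*u - 0.71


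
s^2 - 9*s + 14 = (s - 7)*(s - 2)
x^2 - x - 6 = (x - 3)*(x + 2)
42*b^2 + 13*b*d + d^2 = (6*b + d)*(7*b + d)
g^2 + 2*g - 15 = (g - 3)*(g + 5)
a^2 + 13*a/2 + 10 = (a + 5/2)*(a + 4)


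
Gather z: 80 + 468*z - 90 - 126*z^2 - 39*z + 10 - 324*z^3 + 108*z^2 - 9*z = -324*z^3 - 18*z^2 + 420*z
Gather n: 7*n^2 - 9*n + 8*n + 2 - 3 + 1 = 7*n^2 - n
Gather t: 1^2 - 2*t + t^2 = t^2 - 2*t + 1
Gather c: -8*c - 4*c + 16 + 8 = 24 - 12*c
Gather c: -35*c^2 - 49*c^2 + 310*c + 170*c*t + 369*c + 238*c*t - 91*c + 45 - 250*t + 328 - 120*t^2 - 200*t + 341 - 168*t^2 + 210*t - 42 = -84*c^2 + c*(408*t + 588) - 288*t^2 - 240*t + 672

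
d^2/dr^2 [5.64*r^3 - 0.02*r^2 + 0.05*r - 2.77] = 33.84*r - 0.04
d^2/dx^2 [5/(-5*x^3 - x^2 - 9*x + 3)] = 10*((15*x + 1)*(5*x^3 + x^2 + 9*x - 3) - (15*x^2 + 2*x + 9)^2)/(5*x^3 + x^2 + 9*x - 3)^3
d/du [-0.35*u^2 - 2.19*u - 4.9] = -0.7*u - 2.19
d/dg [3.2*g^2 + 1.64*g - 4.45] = 6.4*g + 1.64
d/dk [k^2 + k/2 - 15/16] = 2*k + 1/2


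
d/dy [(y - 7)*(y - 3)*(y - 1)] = 3*y^2 - 22*y + 31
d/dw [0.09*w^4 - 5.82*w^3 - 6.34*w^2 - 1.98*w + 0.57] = 0.36*w^3 - 17.46*w^2 - 12.68*w - 1.98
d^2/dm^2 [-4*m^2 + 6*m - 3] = -8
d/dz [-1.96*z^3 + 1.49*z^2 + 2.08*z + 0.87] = -5.88*z^2 + 2.98*z + 2.08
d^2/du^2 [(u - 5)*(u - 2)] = 2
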